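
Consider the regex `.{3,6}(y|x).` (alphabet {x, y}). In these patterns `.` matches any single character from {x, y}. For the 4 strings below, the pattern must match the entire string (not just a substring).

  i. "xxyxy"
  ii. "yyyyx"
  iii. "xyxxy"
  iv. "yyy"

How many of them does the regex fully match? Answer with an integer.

3

i. "xxyxy" → match
ii. "yyyyx" → match
iii. "xyxxy" → match
iv. "yyy" → no match
Total matched: 3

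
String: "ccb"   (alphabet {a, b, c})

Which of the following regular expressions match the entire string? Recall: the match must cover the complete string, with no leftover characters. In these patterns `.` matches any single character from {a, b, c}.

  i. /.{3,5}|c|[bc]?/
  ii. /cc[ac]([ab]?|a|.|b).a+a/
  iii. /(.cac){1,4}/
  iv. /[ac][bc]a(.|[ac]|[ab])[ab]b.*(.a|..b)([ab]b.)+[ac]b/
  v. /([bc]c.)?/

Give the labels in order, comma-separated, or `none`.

i → match
ii → no match — must end with "aa"
iii → no match — must end with "cac"
iv → no match
v → match

i, v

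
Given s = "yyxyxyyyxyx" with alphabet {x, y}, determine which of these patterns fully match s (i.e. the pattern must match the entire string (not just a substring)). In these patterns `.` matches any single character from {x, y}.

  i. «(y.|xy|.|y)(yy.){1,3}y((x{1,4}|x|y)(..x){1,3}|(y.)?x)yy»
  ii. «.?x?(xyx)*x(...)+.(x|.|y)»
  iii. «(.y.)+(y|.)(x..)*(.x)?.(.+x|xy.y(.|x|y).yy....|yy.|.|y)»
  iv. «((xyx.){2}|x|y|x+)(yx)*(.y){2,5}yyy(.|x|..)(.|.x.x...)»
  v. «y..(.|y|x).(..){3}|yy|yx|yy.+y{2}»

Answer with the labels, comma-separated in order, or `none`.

i → no match — must end with "xyy"
ii → no match
iii → match
iv → no match
v → match

iii, v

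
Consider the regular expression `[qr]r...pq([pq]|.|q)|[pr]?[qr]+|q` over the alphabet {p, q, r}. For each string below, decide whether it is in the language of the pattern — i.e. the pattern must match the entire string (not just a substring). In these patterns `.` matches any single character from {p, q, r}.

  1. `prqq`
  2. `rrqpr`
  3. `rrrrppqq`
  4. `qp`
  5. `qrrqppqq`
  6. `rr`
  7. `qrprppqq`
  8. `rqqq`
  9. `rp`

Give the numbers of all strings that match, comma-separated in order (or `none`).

1 → match
2 → no match
3 → match
4 → no match
5 → match
6 → match
7 → match
8 → match
9 → no match

1, 3, 5, 6, 7, 8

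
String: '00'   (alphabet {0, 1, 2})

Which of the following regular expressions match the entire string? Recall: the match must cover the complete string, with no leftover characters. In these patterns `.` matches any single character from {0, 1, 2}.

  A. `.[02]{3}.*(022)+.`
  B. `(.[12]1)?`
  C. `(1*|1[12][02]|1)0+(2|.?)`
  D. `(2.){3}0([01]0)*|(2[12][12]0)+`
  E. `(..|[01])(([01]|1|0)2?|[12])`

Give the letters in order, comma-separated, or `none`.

A → no match
B → no match
C → match
D → no match — must start with '2'
E → match

C, E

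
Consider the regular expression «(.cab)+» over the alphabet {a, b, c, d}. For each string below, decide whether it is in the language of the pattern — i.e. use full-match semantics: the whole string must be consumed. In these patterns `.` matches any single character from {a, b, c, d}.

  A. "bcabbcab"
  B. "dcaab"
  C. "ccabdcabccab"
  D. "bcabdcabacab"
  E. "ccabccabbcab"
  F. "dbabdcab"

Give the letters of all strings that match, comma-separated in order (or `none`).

A, C, D, E

A → match
B → no match — must end with "cab"
C → match
D → match
E → match
F → no match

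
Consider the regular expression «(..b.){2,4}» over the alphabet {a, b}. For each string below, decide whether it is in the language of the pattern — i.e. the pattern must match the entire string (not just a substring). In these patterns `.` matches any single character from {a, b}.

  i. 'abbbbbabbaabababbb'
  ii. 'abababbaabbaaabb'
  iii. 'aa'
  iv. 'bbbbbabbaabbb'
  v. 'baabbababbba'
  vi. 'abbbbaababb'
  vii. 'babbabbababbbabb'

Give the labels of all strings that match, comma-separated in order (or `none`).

vii

i → no match
ii → no match
iii → no match
iv → no match
v → no match
vi → no match
vii → match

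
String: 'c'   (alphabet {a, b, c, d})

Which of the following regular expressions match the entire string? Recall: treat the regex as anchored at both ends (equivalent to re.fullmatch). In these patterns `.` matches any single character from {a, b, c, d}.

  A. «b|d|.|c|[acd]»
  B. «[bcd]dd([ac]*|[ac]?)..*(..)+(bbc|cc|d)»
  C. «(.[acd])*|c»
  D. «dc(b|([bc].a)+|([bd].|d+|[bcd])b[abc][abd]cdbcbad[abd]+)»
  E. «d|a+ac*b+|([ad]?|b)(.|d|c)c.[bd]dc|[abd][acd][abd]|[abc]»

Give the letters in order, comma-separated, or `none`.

A, C, E

A → match
B → no match
C → match
D → no match — must start with 'dc'
E → match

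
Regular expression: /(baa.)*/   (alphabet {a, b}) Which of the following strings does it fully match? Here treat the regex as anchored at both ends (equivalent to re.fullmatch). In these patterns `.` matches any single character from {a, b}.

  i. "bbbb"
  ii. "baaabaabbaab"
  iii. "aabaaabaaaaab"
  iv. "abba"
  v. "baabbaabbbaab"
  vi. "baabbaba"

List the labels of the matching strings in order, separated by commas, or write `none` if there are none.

i → no match
ii → match
iii → no match
iv → no match
v → no match
vi → no match

ii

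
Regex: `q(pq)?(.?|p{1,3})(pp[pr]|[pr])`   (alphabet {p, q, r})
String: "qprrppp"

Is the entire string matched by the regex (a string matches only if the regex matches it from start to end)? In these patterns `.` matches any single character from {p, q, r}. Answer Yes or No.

No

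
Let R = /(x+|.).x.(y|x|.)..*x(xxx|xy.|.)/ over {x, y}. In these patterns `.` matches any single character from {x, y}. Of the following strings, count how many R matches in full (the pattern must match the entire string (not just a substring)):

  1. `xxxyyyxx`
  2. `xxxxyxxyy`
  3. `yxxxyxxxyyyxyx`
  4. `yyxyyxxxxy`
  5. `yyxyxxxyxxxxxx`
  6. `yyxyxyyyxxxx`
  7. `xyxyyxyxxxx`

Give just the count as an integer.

5

1 → match
2 → no match
3 → no match
4 → match
5 → match
6 → match
7 → match
Total matched: 5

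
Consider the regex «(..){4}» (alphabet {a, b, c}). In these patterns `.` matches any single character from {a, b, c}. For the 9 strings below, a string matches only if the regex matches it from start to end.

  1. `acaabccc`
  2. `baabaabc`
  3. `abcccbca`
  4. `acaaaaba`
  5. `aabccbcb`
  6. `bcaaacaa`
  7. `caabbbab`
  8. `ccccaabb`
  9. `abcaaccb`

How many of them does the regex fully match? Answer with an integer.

1 → match
2 → match
3 → match
4 → match
5 → match
6 → match
7 → match
8 → match
9 → match
Total matched: 9

9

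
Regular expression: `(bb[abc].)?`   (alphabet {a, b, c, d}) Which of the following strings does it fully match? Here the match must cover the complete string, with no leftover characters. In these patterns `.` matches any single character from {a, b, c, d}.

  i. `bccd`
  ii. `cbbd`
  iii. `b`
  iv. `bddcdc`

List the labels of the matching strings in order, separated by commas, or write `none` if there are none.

none

i → no match
ii → no match
iii → no match
iv → no match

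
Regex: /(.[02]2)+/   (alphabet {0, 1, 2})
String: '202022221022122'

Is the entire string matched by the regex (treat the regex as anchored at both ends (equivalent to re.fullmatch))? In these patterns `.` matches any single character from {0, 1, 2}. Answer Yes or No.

No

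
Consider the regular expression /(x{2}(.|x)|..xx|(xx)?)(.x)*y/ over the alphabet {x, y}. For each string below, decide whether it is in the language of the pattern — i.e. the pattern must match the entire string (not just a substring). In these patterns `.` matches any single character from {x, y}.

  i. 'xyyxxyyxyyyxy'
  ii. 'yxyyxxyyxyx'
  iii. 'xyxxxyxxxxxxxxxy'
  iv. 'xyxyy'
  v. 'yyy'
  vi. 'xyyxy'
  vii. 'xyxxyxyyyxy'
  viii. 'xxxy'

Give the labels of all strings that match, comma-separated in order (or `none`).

viii

i → no match
ii. 'yxyyxxyyxyx' → no match — must end with 'y'
iii → no match
iv. 'xyxyy' → no match
v. 'yyy' → no match
vi. 'xyyxy' → no match
vii. 'xyxxyxyyyxy' → no match
viii. 'xxxy' → match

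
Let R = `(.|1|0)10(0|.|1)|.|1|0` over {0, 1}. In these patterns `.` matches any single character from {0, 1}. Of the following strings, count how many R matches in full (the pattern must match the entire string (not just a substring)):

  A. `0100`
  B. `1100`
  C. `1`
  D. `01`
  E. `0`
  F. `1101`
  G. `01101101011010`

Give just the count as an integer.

A. `0100` → match
B. `1100` → match
C. `1` → match
D. `01` → no match
E. `0` → match
F. `1101` → match
G → no match
Total matched: 5

5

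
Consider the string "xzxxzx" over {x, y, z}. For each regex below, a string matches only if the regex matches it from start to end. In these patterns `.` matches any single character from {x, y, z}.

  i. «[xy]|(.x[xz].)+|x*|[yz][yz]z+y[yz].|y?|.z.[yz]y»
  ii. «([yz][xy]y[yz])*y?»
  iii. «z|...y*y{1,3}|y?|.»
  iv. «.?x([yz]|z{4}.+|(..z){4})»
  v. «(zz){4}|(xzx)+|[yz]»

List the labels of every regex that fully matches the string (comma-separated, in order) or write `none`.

i → no match
ii → no match
iii → no match
iv → no match
v → match

v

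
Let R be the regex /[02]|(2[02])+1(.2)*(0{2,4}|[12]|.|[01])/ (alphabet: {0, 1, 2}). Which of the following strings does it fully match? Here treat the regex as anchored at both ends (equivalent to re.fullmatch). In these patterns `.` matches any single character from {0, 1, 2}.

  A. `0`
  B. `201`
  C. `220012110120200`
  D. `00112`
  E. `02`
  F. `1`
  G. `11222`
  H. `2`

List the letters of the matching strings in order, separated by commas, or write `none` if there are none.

A, H

A → match
B → no match
C → no match
D → no match
E → no match
F → no match
G → no match
H → match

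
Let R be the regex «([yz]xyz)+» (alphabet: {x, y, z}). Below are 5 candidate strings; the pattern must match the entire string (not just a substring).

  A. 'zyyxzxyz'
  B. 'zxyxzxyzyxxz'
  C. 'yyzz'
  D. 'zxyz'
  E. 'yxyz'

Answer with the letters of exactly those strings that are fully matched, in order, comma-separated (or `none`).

A → no match
B → no match — must end with 'xyz'
C → no match — must end with 'xyz'
D → match
E → match

D, E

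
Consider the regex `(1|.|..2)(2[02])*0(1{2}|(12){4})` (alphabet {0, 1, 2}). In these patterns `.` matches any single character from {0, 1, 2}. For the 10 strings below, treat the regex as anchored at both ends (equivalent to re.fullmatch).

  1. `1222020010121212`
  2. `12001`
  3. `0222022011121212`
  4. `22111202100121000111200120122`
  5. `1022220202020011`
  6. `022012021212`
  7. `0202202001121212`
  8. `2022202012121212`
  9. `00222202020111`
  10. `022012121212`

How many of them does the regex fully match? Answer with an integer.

1 → no match
2 → no match
3 → no match
4 → no match
5 → match
6 → no match
7 → no match
8 → no match
9 → no match
10 → match
Total matched: 2

2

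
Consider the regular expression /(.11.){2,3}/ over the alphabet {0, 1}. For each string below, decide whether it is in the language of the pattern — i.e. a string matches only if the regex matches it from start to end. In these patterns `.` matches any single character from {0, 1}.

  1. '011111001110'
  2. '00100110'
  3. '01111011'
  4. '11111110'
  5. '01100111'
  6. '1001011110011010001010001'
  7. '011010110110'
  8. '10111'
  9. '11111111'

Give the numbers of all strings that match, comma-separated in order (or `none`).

1. '011111001110' → no match
2. '00100110' → no match
3. '01111011' → no match
4. '11111110' → match
5. '01100111' → match
6 → no match
7. '011010110110' → no match
8. '10111' → no match
9. '11111111' → match

4, 5, 9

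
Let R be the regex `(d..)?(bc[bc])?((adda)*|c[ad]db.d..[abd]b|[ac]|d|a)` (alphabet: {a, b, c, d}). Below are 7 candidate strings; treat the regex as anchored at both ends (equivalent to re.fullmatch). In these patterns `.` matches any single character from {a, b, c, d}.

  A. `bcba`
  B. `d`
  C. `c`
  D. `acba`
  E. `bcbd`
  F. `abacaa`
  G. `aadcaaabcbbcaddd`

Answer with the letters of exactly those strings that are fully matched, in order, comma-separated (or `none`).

A. `bcba` → match
B. `d` → match
C. `c` → match
D. `acba` → no match
E. `bcbd` → match
F. `abacaa` → no match
G → no match

A, B, C, E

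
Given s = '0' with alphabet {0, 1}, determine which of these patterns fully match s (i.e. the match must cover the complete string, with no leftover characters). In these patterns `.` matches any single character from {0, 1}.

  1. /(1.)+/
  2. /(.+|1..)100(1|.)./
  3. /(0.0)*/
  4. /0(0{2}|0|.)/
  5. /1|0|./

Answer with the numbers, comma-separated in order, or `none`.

1 → no match — must start with '1'
2 → no match
3 → no match
4 → no match
5 → match

5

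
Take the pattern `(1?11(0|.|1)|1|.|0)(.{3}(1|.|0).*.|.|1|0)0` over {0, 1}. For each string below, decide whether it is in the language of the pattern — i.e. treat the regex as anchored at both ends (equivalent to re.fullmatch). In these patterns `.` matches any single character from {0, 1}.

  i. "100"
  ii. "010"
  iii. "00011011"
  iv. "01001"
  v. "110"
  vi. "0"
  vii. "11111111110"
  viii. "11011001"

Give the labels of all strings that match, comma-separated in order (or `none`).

i. "100" → match
ii. "010" → match
iii. "00011011" → no match — must end with "0"
iv. "01001" → no match — must end with "0"
v. "110" → match
vi. "0" → no match
vii. "11111111110" → match
viii. "11011001" → no match — must end with "0"

i, ii, v, vii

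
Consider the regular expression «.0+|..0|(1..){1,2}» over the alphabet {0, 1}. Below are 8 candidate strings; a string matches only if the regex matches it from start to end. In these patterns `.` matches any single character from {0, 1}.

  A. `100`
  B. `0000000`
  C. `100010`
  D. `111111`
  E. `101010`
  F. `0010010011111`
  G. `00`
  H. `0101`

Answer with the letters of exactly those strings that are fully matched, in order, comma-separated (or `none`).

A → match
B → match
C → no match
D → match
E → no match
F → no match
G → match
H → no match

A, B, D, G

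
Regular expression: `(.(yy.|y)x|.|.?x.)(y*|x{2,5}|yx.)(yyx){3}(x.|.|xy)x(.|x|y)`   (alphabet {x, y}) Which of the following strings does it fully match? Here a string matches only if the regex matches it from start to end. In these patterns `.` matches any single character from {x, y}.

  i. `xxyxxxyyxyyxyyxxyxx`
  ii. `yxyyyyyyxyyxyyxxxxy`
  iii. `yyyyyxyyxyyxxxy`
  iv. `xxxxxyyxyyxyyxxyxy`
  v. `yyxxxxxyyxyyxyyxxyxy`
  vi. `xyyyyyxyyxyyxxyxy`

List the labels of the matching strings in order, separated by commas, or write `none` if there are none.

i, ii, iii, iv, v, vi

i → match
ii → match
iii → match
iv → match
v → match
vi → match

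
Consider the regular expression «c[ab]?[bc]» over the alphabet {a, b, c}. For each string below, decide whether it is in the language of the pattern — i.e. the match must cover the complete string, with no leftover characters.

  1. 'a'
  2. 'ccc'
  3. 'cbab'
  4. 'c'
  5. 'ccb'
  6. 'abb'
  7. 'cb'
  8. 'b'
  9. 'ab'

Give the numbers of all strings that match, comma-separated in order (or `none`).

7

1 → no match — must start with 'c'
2 → no match
3 → no match
4 → no match
5 → no match
6 → no match — must start with 'c'
7 → match
8 → no match — must start with 'c'
9 → no match — must start with 'c'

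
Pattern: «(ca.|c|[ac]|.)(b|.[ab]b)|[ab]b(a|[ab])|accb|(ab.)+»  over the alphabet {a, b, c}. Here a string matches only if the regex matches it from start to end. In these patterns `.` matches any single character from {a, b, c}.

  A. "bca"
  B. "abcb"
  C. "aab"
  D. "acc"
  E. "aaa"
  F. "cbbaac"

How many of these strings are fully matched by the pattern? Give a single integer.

A → no match
B → no match
C → no match
D → no match
E → no match
F → no match
Total matched: 0

0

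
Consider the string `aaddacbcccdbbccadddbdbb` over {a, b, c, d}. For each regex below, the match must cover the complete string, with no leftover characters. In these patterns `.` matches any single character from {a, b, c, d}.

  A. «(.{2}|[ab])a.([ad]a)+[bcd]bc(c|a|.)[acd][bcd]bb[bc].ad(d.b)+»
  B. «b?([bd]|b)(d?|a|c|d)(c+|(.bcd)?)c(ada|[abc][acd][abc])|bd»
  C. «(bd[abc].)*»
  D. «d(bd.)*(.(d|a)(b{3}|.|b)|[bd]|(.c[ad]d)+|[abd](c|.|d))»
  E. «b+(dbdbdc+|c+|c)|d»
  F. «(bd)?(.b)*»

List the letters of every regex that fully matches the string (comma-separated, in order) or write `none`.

A → match
B → no match
C → no match
D → no match — must start with `d`
E → no match
F → no match

A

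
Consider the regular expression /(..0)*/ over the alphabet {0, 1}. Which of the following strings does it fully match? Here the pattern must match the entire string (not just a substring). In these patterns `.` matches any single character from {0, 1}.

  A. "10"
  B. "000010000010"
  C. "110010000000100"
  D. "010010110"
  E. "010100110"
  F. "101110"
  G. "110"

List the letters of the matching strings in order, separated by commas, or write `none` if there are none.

B, C, D, E, G

A. "10" → no match
B. "000010000010" → match
C → match
D. "010010110" → match
E. "010100110" → match
F. "101110" → no match
G. "110" → match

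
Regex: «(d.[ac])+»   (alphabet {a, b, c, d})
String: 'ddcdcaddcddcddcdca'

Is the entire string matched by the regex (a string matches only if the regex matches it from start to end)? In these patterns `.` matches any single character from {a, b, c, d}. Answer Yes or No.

Yes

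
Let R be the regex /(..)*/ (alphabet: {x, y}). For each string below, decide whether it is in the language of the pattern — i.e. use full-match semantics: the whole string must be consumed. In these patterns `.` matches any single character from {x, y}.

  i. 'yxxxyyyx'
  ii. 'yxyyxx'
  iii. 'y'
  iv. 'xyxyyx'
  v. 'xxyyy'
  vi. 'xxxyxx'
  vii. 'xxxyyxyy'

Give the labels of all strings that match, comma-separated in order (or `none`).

i, ii, iv, vi, vii

i → match
ii → match
iii → no match
iv → match
v → no match
vi → match
vii → match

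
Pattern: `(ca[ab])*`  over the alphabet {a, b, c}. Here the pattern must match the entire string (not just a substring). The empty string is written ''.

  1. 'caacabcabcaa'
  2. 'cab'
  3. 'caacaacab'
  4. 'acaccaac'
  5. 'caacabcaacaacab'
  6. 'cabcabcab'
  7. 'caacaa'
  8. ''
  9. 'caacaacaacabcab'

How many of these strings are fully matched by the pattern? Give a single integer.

8

1. 'caacabcabcaa' → match
2. 'cab' → match
3. 'caacaacab' → match
4. 'acaccaac' → no match
5 → match
6. 'cabcabcab' → match
7. 'caacaa' → match
8. '' → match
9 → match
Total matched: 8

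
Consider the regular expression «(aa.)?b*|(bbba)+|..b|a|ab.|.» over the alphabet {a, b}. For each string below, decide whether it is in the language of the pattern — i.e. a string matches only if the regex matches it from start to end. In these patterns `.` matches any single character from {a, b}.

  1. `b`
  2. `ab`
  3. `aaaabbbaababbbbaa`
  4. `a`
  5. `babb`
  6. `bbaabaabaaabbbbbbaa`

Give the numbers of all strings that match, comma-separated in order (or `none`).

1, 4

1. `b` → match
2. `ab` → no match
3 → no match
4. `a` → match
5. `babb` → no match
6 → no match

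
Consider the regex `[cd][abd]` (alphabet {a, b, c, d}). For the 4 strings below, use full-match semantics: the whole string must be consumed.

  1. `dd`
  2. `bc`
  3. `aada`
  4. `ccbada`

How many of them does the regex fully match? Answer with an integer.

1 → match
2 → no match
3 → no match
4 → no match
Total matched: 1

1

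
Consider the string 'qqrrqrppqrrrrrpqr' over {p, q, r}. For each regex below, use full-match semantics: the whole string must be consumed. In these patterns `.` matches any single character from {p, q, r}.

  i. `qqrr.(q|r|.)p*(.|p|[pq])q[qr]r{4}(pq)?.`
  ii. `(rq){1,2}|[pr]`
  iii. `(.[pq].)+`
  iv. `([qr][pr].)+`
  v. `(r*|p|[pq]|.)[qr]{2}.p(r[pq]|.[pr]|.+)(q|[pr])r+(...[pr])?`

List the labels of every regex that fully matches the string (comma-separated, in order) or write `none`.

i

i → match
ii → no match
iii → no match
iv → no match
v → no match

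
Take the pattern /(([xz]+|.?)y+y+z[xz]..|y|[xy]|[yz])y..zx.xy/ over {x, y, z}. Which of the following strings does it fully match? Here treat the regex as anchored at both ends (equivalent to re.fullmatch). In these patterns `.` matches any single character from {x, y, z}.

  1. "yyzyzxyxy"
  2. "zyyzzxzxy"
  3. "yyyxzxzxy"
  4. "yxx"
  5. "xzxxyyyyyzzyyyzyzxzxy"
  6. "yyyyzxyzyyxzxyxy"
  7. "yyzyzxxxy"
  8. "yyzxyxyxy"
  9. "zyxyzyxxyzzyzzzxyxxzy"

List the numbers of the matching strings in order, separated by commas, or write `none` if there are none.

1 → match
2 → match
3 → match
4 → no match — must end with "xy"
5 → match
6 → match
7 → match
8 → no match
9 → no match — must end with "xy"

1, 2, 3, 5, 6, 7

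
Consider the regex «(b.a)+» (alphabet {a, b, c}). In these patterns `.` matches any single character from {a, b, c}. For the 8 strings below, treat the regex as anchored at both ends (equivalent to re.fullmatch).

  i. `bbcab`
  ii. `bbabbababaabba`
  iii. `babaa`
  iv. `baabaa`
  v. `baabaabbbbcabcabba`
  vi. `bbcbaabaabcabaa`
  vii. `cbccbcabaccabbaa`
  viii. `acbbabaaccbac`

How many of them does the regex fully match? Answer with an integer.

i → no match — must end with `a`
ii → no match
iii → no match
iv → match
v → no match
vi → no match
vii → no match — must start with `b`
viii → no match — must start with `b`
Total matched: 1

1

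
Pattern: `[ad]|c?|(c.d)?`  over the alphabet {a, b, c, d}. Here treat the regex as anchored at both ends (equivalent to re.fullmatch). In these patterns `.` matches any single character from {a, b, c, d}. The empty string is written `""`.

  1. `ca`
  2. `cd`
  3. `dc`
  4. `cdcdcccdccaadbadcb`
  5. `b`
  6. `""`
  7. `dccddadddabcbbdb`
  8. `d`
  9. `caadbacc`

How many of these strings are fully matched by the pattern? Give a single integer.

2

1 → no match
2 → no match
3 → no match
4 → no match
5 → no match
6 → match
7 → no match
8 → match
9 → no match
Total matched: 2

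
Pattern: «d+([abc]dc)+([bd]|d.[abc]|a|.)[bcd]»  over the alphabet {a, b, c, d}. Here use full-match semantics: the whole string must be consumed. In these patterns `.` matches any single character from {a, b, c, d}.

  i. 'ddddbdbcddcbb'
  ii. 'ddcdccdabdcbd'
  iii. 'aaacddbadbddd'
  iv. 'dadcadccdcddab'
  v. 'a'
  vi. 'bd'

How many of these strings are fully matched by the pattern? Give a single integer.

1

i → no match
ii → no match
iii → no match — must start with 'd'
iv → match
v. 'a' → no match — must start with 'd'
vi. 'bd' → no match — must start with 'd'
Total matched: 1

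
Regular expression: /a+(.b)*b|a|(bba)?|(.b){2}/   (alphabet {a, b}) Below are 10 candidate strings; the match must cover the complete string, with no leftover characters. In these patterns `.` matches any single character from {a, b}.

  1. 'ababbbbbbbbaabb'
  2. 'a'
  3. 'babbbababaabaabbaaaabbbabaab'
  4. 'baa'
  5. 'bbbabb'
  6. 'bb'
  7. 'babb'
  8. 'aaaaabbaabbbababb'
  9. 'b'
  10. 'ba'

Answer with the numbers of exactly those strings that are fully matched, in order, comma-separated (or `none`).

1 → no match
2 → match
3 → no match
4 → no match
5 → no match
6 → no match
7 → no match
8 → no match
9 → no match
10 → no match

2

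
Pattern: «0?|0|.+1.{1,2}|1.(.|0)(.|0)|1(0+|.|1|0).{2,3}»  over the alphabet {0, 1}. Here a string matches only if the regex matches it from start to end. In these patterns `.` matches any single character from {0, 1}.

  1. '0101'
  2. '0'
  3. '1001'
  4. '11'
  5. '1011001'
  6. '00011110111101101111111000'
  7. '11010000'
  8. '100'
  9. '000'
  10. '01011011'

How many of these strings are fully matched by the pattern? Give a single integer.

4

1 → match
2 → match
3 → match
4 → no match
5 → no match
6 → no match
7 → no match
8 → no match
9 → no match
10 → match
Total matched: 4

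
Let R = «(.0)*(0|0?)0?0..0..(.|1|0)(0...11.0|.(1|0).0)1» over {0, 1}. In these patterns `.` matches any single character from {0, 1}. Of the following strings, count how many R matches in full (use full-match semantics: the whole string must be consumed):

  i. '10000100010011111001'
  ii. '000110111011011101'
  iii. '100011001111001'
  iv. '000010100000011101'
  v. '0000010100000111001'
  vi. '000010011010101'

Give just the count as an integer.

i → match
ii → match
iii → match
iv → match
v → match
vi → match
Total matched: 6

6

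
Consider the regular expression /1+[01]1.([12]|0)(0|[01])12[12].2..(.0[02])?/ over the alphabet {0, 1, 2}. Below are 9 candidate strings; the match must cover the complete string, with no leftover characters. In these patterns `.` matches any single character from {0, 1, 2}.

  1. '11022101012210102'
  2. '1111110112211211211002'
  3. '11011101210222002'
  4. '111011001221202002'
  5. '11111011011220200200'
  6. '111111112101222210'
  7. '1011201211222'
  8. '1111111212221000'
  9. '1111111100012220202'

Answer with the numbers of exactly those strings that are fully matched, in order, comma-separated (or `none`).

3, 4, 5, 6, 7, 8

1 → no match
2 → no match
3 → match
4 → match
5 → match
6 → match
7 → match
8 → match
9 → no match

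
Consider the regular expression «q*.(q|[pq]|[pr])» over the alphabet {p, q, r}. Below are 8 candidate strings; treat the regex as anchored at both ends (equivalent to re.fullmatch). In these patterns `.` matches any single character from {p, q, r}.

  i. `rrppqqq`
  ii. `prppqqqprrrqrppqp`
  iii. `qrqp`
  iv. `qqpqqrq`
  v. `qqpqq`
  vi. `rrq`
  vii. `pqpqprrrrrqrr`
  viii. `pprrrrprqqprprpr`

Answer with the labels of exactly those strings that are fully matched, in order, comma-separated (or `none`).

i. `rrppqqq` → no match
ii → no match
iii. `qrqp` → no match
iv. `qqpqqrq` → no match
v. `qqpqq` → no match
vi. `rrq` → no match
vii → no match
viii → no match

none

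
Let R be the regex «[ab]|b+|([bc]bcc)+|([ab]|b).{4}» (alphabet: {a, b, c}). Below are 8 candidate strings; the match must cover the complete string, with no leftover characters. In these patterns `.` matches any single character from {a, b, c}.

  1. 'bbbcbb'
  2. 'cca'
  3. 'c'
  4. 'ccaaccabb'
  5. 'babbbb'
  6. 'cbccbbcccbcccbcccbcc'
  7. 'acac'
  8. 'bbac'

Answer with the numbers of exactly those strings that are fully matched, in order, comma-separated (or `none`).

6

1 → no match
2 → no match
3 → no match
4 → no match
5 → no match
6 → match
7 → no match
8 → no match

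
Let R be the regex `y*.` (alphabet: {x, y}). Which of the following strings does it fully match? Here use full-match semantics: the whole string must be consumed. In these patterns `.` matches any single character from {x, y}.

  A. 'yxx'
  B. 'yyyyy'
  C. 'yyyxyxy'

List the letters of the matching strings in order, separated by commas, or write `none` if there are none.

A → no match
B → match
C → no match

B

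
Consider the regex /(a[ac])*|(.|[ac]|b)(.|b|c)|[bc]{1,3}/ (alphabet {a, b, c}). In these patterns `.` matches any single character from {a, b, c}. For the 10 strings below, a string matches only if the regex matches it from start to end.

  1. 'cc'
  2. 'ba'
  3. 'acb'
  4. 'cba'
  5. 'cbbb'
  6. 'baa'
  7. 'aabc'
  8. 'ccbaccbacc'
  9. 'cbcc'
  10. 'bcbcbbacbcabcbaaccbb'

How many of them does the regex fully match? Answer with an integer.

1 → match
2 → match
3 → no match
4 → no match
5 → no match
6 → no match
7 → no match
8 → no match
9 → no match
10 → no match
Total matched: 2

2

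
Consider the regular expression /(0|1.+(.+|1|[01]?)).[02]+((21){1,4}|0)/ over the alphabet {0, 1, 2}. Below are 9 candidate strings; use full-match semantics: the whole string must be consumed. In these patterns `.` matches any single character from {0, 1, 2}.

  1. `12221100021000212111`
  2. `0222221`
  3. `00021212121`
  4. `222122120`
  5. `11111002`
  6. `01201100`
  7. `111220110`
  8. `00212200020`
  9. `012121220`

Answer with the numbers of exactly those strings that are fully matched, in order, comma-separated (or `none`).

1 → no match
2 → match
3 → match
4 → no match
5 → no match
6 → no match
7 → no match
8 → no match
9 → no match

2, 3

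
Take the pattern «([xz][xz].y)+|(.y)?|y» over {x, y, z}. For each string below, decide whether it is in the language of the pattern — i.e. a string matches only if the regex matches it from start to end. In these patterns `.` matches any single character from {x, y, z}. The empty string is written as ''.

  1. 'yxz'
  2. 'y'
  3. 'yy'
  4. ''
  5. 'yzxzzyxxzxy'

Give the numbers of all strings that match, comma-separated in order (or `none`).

1. 'yxz' → no match
2. 'y' → match
3. 'yy' → match
4. '' → match
5. 'yzxzzyxxzxy' → no match

2, 3, 4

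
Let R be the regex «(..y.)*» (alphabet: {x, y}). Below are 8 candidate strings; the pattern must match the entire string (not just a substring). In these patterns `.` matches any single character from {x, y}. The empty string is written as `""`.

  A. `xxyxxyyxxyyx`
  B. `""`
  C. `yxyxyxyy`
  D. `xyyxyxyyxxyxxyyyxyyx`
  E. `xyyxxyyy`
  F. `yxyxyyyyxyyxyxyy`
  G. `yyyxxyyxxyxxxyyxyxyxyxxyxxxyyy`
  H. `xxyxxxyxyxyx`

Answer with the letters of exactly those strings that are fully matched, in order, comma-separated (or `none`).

A, B, C, D, E, F, H

A → match
B → match
C → match
D → match
E → match
F → match
G → no match
H → match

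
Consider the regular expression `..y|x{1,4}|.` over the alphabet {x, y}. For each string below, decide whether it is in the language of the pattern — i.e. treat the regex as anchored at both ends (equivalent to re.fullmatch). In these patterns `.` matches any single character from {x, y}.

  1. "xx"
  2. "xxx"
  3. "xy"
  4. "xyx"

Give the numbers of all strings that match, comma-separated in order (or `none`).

1, 2

1. "xx" → match
2. "xxx" → match
3. "xy" → no match
4. "xyx" → no match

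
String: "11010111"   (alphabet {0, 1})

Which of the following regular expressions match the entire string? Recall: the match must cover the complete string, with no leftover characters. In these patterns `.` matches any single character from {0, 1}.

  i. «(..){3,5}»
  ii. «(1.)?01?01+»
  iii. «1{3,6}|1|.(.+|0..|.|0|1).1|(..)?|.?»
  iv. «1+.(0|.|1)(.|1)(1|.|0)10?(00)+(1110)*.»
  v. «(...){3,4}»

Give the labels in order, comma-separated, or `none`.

i → match
ii → match
iii → match
iv → no match
v → no match

i, ii, iii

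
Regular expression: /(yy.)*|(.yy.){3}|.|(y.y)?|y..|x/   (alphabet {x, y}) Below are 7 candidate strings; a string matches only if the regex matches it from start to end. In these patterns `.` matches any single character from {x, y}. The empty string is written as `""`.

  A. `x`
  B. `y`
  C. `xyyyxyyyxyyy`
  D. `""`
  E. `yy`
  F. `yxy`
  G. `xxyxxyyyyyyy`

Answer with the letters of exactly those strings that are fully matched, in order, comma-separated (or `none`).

A → match
B → match
C → match
D → match
E → no match
F → match
G → no match

A, B, C, D, F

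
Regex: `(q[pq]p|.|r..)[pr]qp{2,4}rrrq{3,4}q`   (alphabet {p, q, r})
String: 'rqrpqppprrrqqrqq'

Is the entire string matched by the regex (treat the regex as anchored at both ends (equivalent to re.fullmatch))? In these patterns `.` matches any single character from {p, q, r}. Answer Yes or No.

No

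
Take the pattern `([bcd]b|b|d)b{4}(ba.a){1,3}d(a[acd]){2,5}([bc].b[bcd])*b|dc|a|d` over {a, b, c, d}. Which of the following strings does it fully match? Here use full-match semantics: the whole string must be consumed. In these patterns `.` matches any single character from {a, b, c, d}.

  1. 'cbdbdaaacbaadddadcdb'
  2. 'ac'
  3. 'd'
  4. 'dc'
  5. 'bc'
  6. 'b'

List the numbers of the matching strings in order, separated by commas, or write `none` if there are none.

3, 4

1 → no match
2. 'ac' → no match
3. 'd' → match
4. 'dc' → match
5. 'bc' → no match
6. 'b' → no match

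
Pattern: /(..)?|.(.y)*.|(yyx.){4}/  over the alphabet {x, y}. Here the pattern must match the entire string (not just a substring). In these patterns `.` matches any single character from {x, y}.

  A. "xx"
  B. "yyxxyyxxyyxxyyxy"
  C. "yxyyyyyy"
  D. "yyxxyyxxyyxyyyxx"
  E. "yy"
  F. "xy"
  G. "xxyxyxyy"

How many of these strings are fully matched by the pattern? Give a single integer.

A → match
B → match
C → match
D → match
E → match
F → match
G → match
Total matched: 7

7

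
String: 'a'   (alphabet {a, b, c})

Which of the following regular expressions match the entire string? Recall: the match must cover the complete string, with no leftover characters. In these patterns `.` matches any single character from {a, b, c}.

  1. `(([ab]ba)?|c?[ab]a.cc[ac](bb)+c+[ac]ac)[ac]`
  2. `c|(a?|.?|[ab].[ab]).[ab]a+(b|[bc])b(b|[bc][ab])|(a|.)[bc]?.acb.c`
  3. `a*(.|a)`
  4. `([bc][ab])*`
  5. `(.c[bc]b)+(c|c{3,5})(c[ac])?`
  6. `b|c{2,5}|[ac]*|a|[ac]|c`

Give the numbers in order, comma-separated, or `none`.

1, 3, 6

1 → match
2 → no match
3 → match
4 → no match
5 → no match
6 → match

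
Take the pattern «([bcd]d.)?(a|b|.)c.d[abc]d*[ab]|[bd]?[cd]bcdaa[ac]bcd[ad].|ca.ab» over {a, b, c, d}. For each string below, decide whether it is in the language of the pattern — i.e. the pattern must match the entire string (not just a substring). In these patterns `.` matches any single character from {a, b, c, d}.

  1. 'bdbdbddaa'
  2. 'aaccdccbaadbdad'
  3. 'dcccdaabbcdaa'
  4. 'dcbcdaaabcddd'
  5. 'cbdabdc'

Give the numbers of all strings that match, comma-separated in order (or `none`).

4

1 → no match
2 → no match
3 → no match
4 → match
5 → no match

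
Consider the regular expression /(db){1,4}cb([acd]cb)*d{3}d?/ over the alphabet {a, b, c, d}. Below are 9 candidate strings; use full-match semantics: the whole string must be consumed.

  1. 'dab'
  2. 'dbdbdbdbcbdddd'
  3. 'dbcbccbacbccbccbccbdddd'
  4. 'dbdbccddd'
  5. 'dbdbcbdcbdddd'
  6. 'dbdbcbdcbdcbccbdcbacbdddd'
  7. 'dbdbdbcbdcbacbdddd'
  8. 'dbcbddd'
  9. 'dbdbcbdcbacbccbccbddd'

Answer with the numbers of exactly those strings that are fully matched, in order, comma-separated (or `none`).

2, 3, 5, 6, 7, 8, 9

1 → no match — must start with 'db'
2 → match
3 → match
4 → no match
5 → match
6 → match
7 → match
8 → match
9 → match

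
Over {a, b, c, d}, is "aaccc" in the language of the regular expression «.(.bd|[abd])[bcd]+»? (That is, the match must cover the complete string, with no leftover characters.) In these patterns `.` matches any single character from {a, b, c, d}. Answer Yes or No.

Yes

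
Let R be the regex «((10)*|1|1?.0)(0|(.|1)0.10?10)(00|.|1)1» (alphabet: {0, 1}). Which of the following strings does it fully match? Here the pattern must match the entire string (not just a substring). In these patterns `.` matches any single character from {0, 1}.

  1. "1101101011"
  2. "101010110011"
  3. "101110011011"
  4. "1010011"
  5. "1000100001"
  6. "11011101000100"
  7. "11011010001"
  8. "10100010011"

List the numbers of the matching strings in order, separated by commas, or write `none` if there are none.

1 → match
2 → no match
3 → no match
4 → match
5 → no match
6 → no match — must end with "1"
7 → match
8 → no match

1, 4, 7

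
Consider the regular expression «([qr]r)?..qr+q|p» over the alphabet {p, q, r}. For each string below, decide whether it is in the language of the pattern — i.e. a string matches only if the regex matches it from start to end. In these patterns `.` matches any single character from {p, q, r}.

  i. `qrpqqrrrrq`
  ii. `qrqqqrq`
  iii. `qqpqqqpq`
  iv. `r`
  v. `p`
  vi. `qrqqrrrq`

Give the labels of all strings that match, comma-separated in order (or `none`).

i, ii, v

i → match
ii → match
iii → no match
iv → no match
v → match
vi → no match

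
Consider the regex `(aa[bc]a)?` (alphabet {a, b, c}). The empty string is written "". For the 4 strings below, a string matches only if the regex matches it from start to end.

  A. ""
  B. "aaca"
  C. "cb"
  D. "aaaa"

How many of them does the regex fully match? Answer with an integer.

2

A → match
B → match
C → no match
D → no match
Total matched: 2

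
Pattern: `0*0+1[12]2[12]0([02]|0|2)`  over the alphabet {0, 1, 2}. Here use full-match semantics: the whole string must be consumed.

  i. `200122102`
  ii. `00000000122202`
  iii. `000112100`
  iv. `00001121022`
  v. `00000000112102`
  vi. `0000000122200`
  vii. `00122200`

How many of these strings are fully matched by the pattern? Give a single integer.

i → no match
ii → match
iii → match
iv → no match
v → match
vi → match
vii → match
Total matched: 5

5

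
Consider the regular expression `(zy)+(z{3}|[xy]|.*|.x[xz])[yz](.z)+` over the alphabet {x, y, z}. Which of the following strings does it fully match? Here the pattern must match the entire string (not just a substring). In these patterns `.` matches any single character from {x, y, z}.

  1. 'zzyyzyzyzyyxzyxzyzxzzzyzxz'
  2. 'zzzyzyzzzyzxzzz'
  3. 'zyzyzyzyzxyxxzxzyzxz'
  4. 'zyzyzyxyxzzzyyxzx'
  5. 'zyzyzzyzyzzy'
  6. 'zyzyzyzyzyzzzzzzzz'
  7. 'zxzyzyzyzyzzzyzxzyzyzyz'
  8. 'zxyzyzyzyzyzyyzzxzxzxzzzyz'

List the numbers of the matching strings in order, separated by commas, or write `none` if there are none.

1 → no match — must start with 'zy'
2 → no match — must start with 'zy'
3 → match
4 → no match — must end with 'z'
5 → no match — must end with 'z'
6 → match
7 → no match — must start with 'zy'
8 → no match — must start with 'zy'

3, 6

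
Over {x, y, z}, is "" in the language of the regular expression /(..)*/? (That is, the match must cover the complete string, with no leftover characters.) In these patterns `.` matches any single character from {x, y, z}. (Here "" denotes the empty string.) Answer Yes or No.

Yes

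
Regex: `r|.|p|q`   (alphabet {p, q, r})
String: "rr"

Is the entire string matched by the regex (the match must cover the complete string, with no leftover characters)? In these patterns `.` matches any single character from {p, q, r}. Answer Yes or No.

No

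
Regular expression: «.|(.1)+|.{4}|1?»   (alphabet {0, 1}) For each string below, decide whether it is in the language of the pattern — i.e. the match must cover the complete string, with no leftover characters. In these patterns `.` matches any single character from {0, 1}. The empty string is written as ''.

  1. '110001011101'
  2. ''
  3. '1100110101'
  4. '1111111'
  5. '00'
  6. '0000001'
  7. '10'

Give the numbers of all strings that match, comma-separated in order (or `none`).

2

1 → no match
2 → match
3 → no match
4 → no match
5 → no match
6 → no match
7 → no match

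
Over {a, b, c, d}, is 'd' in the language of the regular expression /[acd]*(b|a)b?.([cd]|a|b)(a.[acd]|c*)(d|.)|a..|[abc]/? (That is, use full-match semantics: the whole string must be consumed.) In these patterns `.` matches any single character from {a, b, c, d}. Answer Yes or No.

No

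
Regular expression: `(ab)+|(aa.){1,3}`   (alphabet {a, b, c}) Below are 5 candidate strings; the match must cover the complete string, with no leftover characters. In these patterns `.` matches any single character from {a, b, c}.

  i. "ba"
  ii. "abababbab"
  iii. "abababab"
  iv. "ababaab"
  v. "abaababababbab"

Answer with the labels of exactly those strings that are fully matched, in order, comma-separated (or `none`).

i → no match
ii → no match
iii → match
iv → no match
v → no match

iii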